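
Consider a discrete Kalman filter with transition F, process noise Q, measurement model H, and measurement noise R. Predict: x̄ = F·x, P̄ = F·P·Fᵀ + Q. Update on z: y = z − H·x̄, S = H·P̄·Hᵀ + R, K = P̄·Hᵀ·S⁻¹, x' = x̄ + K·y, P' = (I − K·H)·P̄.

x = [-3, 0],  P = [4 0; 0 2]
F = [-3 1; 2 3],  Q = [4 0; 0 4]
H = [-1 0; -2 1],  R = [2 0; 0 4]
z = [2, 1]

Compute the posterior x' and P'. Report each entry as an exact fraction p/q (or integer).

x̄ = F·x = [9, -6]
P̄ = F·P·Fᵀ + Q = [42 -18; -18 38]
y = z − H·x̄ = [11, 25]
S = H·P̄·Hᵀ + R = [44 102; 102 282]
K = P̄·Hᵀ·S⁻¹ = [-120/167 -17/167; -206/167 355/501]
x' = x̄ + K·y = [-242/167, -929/501]
P' = (I − K·H)·P̄ = [240/167 412/167; 412/167 3892/501]

x' = [-242/167, -929/501]
P' = [240/167 412/167; 412/167 3892/501]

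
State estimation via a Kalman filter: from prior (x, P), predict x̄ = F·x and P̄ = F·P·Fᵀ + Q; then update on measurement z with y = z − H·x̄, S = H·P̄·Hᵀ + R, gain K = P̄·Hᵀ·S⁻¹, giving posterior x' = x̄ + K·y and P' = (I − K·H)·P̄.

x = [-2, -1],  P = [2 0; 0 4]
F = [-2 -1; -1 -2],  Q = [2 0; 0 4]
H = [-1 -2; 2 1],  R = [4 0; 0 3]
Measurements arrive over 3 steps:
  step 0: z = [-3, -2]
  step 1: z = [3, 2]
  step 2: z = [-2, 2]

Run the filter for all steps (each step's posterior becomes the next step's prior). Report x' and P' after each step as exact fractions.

step 0: x̄ = F·x = [5, 4]
step 0: P̄ = F·P·Fᵀ + Q = [14 12; 12 22]
step 0: y = z − H·x̄ = [10, -16]
step 0: S = H·P̄·Hᵀ + R = [154 -132; -132 129]
step 0: K = P̄·Hᵀ·S⁻¹ = [63/407 52/111; -192/407 -14/111]
step 0: x' = x̄ + K·y = [-1157/1221, 1588/1221]
step 0: P' = (I − K·H)·P̄ = [1396/1221 -1076/1221; -1076/1221 1690/1221]
step 1: x̄ = F·x = [22/37, -673/407]
step 1: P̄ = F·P·Fᵀ + Q = [164/37 24/37; 24/37 2912/407]
step 1: y = z − H·x̄ = [117/407, 1003/407]
step 1: S = H·P̄·Hᵀ + R = [16136/407 -10752/407; -10752/407 12405/407]
step 1: K = P̄·Hᵀ·S⁻¹ = [2601/17314 11488/25971; -3945/8657 -3056/25971]
step 1: x' = x̄ + K·y = [8159/4722, -4898/2361]
step 1: P' = (I − K·H)·P̄ = [28178/25971 -21892/25971; -21892/25971 34616/25971]
step 2: x̄ = F·x = [-1087/787, 3811/1574]
step 2: P̄ = F·P·Fᵀ + Q = [37234/8657 5376/8657; 5376/8657 60986/8657]
step 2: y = z − H·x̄ = [1150/787, 3685/1574]
step 2: S = H·P̄·Hᵀ + R = [337310/8657 -223320/8657; -223320/8657 257397/8657]
step 2: K = P̄·Hᵀ·S⁻¹ = [105489/711385 187316/426831; -322638/711385 -48994/426831]
step 2: x' = x̄ + K·y = [-58511/426831, 1271753/853662]
step 2: P' = (I − K·H)·P̄ = [2295116/2134155 -1780492/2134155; -1780492/2134155 2826074/2134155]

step 0: x' = [-1157/1221, 1588/1221], P' = [1396/1221 -1076/1221; -1076/1221 1690/1221]
step 1: x' = [8159/4722, -4898/2361], P' = [28178/25971 -21892/25971; -21892/25971 34616/25971]
step 2: x' = [-58511/426831, 1271753/853662], P' = [2295116/2134155 -1780492/2134155; -1780492/2134155 2826074/2134155]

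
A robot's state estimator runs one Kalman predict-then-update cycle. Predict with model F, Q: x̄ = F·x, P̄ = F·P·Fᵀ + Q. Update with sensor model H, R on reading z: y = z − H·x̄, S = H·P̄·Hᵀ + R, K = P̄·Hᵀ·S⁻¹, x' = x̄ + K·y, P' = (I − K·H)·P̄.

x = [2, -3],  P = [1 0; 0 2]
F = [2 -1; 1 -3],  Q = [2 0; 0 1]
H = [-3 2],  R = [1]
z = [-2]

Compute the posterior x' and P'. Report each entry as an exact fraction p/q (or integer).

x̄ = F·x = [7, 11]
P̄ = F·P·Fᵀ + Q = [8 8; 8 20]
y = z − H·x̄ = [-3]
S = H·P̄·Hᵀ + R = [57]
K = P̄·Hᵀ·S⁻¹ = [-8/57; 16/57]
x' = x̄ + K·y = [141/19, 193/19]
P' = (I − K·H)·P̄ = [392/57 584/57; 584/57 884/57]

x' = [141/19, 193/19]
P' = [392/57 584/57; 584/57 884/57]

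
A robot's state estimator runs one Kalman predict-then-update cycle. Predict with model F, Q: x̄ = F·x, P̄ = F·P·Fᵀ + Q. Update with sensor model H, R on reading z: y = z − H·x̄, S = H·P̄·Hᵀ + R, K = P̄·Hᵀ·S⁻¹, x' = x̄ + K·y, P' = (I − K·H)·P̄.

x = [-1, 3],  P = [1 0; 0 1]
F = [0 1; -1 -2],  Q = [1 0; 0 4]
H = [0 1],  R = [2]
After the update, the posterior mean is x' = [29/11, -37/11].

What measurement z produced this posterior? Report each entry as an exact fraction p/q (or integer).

z = [-3]

x̄ = F·x = [3, -5]
P̄ = F·P·Fᵀ + Q = [2 -2; -2 9]
S = H·P̄·Hᵀ + R = [11]
K = P̄·Hᵀ·S⁻¹ = [-2/11; 9/11]
x' − x̄ = [-4/11, 18/11] = K·y
y = (KᵀK)⁻¹·Kᵀ·(x' − x̄) = [2]
z = y + H·x̄ = [2] + [-5] = [-3]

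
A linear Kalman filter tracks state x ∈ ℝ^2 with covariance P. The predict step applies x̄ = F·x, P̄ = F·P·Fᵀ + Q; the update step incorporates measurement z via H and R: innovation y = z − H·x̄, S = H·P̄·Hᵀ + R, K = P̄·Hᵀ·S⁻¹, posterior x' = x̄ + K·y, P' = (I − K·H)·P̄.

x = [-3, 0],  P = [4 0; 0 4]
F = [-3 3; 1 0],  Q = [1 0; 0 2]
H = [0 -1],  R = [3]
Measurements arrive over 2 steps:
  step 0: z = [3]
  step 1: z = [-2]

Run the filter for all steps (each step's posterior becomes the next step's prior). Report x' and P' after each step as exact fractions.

step 0: x' = [9, -3], P' = [57 -4; -4 2]
step 1: x' = [-951/62, 145/62], P' = [3959/62 -549/62; -549/62 177/62]

step 0: x̄ = F·x = [9, -3]
step 0: P̄ = F·P·Fᵀ + Q = [73 -12; -12 6]
step 0: y = z − H·x̄ = [0]
step 0: S = H·P̄·Hᵀ + R = [9]
step 0: K = P̄·Hᵀ·S⁻¹ = [4/3; -2/3]
step 0: x' = x̄ + K·y = [9, -3]
step 0: P' = (I − K·H)·P̄ = [57 -4; -4 2]
step 1: x̄ = F·x = [-36, 9]
step 1: P̄ = F·P·Fᵀ + Q = [604 -183; -183 59]
step 1: y = z − H·x̄ = [7]
step 1: S = H·P̄·Hᵀ + R = [62]
step 1: K = P̄·Hᵀ·S⁻¹ = [183/62; -59/62]
step 1: x' = x̄ + K·y = [-951/62, 145/62]
step 1: P' = (I − K·H)·P̄ = [3959/62 -549/62; -549/62 177/62]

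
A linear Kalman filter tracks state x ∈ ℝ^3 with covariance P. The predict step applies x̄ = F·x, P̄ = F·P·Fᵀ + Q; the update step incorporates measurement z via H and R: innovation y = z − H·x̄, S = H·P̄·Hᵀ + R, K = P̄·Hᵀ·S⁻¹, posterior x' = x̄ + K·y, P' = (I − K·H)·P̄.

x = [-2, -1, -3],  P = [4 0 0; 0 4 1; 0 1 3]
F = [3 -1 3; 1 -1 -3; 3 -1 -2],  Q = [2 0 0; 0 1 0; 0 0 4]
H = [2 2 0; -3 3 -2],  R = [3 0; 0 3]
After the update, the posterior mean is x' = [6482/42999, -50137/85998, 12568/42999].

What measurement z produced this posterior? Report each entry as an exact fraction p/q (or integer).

z = [-1, -3]

x̄ = F·x = [-14, 8, 1]
P̄ = F·P·Fᵀ + Q = [63 -11 21; -11 42 39; 21 39 60]
S = H·P̄·Hᵀ + R = [335 -366; -366 1170]
K = P̄·Hᵀ·S⁻¹ = [1392/14333 -8396/42999; 5677/14333 16609/85998; 6458/14333 3635/42999]
x' − x̄ = [608468/42999, -738121/85998, -30431/42999] = K·y
y = (KᵀK)⁻¹·Kᵀ·(x' − x̄) = [11, -67]
z = y + H·x̄ = [11, -67] + [-12, 64] = [-1, -3]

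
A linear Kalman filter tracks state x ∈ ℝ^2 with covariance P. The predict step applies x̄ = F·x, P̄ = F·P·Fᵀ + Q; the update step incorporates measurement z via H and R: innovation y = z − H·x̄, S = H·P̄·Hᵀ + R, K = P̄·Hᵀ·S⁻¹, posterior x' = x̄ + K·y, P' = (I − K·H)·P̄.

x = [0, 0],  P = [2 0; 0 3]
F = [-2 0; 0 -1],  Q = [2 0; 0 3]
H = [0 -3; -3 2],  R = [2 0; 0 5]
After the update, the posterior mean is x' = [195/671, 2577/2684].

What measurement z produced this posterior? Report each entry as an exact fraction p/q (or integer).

x̄ = F·x = [0, 0]
P̄ = F·P·Fᵀ + Q = [10 0; 0 6]
S = H·P̄·Hᵀ + R = [56 -36; -36 119]
K = P̄·Hᵀ·S⁻¹ = [-135/671 -210/671; -855/2684 3/671]
x' − x̄ = [195/671, 2577/2684] = K·y
y = (KᵀK)⁻¹·Kᵀ·(x' − x̄) = [-3, 1]
z = y + H·x̄ = [-3, 1] + [0, 0] = [-3, 1]

z = [-3, 1]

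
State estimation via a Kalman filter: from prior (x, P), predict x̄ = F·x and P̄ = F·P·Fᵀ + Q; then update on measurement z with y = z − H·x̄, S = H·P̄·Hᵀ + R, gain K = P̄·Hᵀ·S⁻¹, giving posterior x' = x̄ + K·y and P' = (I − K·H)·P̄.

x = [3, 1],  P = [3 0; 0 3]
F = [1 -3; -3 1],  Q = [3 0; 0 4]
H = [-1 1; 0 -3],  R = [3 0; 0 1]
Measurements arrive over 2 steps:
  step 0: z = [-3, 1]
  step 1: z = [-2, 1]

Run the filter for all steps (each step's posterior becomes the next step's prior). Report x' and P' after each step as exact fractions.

step 0: x̄ = F·x = [0, -8]
step 0: P̄ = F·P·Fᵀ + Q = [33 -18; -18 34]
step 0: y = z − H·x̄ = [5, -23]
step 0: S = H·P̄·Hᵀ + R = [106 -156; -156 307]
step 0: K = P̄·Hᵀ·S⁻¹ = [-7233/8206 -1116/4103; 26/4103 -1350/4103]
step 0: x' = x̄ + K·y = [15171/8206, -1644/4103]
step 0: P' = (I − K·H)·P̄ = [22443/8206 372/4103; 372/4103 450/4103]
step 1: x̄ = F·x = [25035/8206, -48801/8206]
step 1: P̄ = F·P·Fᵀ + Q = [50697/8206 -62589/8206; -62589/8206 231247/8206]
step 1: y = z − H·x̄ = [28712/4103, -138197/8206]
step 1: S = H·P̄·Hᵀ + R = [215870/4103 -440754/4103; -440754/4103 2089429/8206]
step 1: K = P̄·Hᵀ·S⁻¹ = [-8674743/15236866 -1145259/7618433; 146918/7618433 -2467521/7618433]
step 1: x' = x̄ + K·y = [12177627/7618433, -2723194/7618433]
step 1: P' = (I − K·H)·P̄ = [26787735/15236866 381753/7618433; 381753/7618433 822507/7618433]

step 0: x' = [15171/8206, -1644/4103], P' = [22443/8206 372/4103; 372/4103 450/4103]
step 1: x' = [12177627/7618433, -2723194/7618433], P' = [26787735/15236866 381753/7618433; 381753/7618433 822507/7618433]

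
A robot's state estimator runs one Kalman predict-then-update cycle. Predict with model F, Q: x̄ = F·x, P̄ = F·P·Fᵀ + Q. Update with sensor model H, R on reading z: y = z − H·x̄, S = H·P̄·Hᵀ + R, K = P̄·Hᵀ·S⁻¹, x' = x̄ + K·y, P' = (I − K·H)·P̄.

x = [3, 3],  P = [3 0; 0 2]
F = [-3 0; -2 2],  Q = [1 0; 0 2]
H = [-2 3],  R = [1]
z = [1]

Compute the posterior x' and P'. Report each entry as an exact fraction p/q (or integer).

x̄ = F·x = [-9, 0]
P̄ = F·P·Fᵀ + Q = [28 18; 18 22]
y = z − H·x̄ = [-17]
S = H·P̄·Hᵀ + R = [95]
K = P̄·Hᵀ·S⁻¹ = [-2/95; 6/19]
x' = x̄ + K·y = [-821/95, -102/19]
P' = (I − K·H)·P̄ = [2656/95 354/19; 354/19 238/19]

x' = [-821/95, -102/19]
P' = [2656/95 354/19; 354/19 238/19]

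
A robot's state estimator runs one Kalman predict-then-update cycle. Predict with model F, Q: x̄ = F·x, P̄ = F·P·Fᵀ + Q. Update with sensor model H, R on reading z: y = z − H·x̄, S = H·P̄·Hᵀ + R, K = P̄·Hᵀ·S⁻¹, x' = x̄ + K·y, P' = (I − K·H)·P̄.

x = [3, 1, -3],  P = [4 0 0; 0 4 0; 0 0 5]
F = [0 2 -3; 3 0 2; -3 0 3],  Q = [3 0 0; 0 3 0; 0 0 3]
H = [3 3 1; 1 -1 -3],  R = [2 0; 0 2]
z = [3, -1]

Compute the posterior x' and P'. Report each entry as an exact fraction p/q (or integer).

x̄ = F·x = [11, 3, -18]
P̄ = F·P·Fᵀ + Q = [64 -30 -45; -30 59 -6; -45 -6 84]
y = z − H·x̄ = [-21, -63]
S = H·P̄·Hᵀ + R = [347 183; 183 1175]
K = P̄·Hᵀ·S⁻¹ = [6267/93559 17258/93559; 27042/93559 -9865/93559; -13911/187118 -44175/187118]
x' = x̄ + K·y = [-189712/93559, 334290/93559, -146484/93559]
P' = (I − K·H)·P̄ = [1678475/93559 -2089079/93559 1244346/93559; -2089079/93559 2629164/93559 -1566171/93559; 1244346/93559 -1566171/93559 951564/93559]

x' = [-189712/93559, 334290/93559, -146484/93559]
P' = [1678475/93559 -2089079/93559 1244346/93559; -2089079/93559 2629164/93559 -1566171/93559; 1244346/93559 -1566171/93559 951564/93559]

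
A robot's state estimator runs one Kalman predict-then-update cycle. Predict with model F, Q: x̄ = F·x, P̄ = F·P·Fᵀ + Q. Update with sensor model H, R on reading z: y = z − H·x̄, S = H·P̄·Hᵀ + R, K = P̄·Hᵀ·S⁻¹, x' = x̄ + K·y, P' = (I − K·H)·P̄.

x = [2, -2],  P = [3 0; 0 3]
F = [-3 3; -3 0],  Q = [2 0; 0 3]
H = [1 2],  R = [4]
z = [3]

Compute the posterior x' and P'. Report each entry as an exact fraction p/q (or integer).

x' = [-27/16, 69/32]
P' = [1007/72 -299/48; -299/48 119/32]

x̄ = F·x = [-12, -6]
P̄ = F·P·Fᵀ + Q = [56 27; 27 30]
y = z − H·x̄ = [27]
S = H·P̄·Hᵀ + R = [288]
K = P̄·Hᵀ·S⁻¹ = [55/144; 29/96]
x' = x̄ + K·y = [-27/16, 69/32]
P' = (I − K·H)·P̄ = [1007/72 -299/48; -299/48 119/32]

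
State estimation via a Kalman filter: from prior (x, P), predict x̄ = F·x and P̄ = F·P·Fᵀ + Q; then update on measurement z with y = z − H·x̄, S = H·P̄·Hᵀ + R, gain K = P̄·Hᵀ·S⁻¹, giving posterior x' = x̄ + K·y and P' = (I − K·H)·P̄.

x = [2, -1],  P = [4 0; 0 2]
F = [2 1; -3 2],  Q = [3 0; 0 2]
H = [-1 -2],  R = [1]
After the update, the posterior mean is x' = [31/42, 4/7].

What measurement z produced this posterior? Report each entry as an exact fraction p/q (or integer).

x̄ = F·x = [3, -8]
P̄ = F·P·Fᵀ + Q = [21 -20; -20 46]
S = H·P̄·Hᵀ + R = [126]
K = P̄·Hᵀ·S⁻¹ = [19/126; -4/7]
x' − x̄ = [-95/42, 60/7] = K·y
y = (KᵀK)⁻¹·Kᵀ·(x' − x̄) = [-15]
z = y + H·x̄ = [-15] + [13] = [-2]

z = [-2]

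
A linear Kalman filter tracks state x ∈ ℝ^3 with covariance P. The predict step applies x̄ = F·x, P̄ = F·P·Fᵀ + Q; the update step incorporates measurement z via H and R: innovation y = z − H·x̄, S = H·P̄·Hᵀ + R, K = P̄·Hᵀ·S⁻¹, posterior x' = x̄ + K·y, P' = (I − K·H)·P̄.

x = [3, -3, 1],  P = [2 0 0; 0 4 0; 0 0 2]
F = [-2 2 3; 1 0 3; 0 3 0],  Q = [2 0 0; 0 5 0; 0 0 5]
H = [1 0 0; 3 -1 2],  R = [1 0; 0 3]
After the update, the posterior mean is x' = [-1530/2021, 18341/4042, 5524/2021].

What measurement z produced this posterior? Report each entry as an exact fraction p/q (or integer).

x̄ = F·x = [-9, 6, -9]
P̄ = F·P·Fᵀ + Q = [44 14 24; 14 25 0; 24 0 41]
S = H·P̄·Hᵀ + R = [45 166; 166 792]
K = P̄·Hᵀ·S⁻¹ = [1823/2021 83/4042; 4133/4042 -1559/8084; -1639/2021 1473/4042]
x' − x̄ = [16659/2021, -5911/4042, 23713/2021] = K·y
y = (KᵀK)⁻¹·Kᵀ·(x' − x̄) = [8, 50]
z = y + H·x̄ = [8, 50] + [-9, -51] = [-1, -1]

z = [-1, -1]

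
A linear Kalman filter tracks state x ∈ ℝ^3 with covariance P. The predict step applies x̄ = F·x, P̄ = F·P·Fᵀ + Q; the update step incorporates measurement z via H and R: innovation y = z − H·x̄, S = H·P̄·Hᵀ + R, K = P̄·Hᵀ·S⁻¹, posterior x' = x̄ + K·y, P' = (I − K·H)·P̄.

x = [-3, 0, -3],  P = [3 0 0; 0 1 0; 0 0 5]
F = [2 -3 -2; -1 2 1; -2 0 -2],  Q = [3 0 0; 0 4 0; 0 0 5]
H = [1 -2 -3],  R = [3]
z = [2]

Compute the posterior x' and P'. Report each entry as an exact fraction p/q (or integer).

x̄ = F·x = [0, 0, 12]
P̄ = F·P·Fᵀ + Q = [44 -22 8; -22 16 -4; 8 -4 37]
y = z − H·x̄ = [38]
S = H·P̄·Hᵀ + R = [436]
K = P̄·Hᵀ·S⁻¹ = [16/109; -21/218; -95/436]
x' = x̄ + K·y = [608/109, -399/109, 811/218]
P' = (I − K·H)·P̄ = [3772/109 -1726/109 2392/109; -1726/109 1303/109 -2867/218; 2392/109 -2867/218 7107/436]

x' = [608/109, -399/109, 811/218]
P' = [3772/109 -1726/109 2392/109; -1726/109 1303/109 -2867/218; 2392/109 -2867/218 7107/436]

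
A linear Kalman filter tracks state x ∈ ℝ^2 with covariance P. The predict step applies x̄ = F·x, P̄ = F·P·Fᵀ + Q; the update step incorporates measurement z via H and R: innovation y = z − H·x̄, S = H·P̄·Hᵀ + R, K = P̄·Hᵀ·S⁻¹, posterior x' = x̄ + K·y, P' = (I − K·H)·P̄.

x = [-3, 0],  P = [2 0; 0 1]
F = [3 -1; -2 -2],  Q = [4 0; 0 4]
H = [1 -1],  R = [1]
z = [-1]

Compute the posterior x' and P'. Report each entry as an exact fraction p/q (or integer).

x' = [-13/10, -1/15]
P' = [97/20 43/10; 43/10 71/15]

x̄ = F·x = [-9, 6]
P̄ = F·P·Fᵀ + Q = [23 -10; -10 16]
y = z − H·x̄ = [14]
S = H·P̄·Hᵀ + R = [60]
K = P̄·Hᵀ·S⁻¹ = [11/20; -13/30]
x' = x̄ + K·y = [-13/10, -1/15]
P' = (I − K·H)·P̄ = [97/20 43/10; 43/10 71/15]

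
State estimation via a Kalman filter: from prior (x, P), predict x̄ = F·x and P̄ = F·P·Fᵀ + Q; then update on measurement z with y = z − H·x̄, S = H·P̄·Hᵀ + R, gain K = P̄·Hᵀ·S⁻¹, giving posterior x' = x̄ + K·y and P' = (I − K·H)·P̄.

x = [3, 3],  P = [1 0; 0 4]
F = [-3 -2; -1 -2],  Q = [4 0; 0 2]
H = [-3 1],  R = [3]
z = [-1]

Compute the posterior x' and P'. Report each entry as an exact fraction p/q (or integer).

x' = [-19/169, -115/169]
P' = [277/169 627/169; 627/169 1767/169]

x̄ = F·x = [-15, -9]
P̄ = F·P·Fᵀ + Q = [29 19; 19 19]
y = z − H·x̄ = [-37]
S = H·P̄·Hᵀ + R = [169]
K = P̄·Hᵀ·S⁻¹ = [-68/169; -38/169]
x' = x̄ + K·y = [-19/169, -115/169]
P' = (I − K·H)·P̄ = [277/169 627/169; 627/169 1767/169]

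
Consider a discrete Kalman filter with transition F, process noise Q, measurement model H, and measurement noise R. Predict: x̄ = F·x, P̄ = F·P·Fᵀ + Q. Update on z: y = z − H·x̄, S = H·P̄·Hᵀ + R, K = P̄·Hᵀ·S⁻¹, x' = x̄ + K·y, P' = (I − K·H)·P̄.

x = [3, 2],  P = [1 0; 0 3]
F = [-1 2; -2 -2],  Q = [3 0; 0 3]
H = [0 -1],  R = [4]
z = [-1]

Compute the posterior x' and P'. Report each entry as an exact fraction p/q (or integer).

x̄ = F·x = [1, -10]
P̄ = F·P·Fᵀ + Q = [16 -10; -10 19]
y = z − H·x̄ = [-11]
S = H·P̄·Hᵀ + R = [23]
K = P̄·Hᵀ·S⁻¹ = [10/23; -19/23]
x' = x̄ + K·y = [-87/23, -21/23]
P' = (I − K·H)·P̄ = [268/23 -40/23; -40/23 76/23]

x' = [-87/23, -21/23]
P' = [268/23 -40/23; -40/23 76/23]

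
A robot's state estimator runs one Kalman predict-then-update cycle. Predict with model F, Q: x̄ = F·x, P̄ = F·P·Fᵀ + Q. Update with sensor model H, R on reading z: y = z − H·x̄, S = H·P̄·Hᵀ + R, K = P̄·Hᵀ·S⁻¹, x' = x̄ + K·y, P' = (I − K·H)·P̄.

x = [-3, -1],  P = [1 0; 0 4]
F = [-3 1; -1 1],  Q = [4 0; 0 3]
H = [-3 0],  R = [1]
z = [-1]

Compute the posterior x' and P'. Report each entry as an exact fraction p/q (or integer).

x' = [59/154, -25/22]
P' = [17/154 1/22; 1/22 113/22]

x̄ = F·x = [8, 2]
P̄ = F·P·Fᵀ + Q = [17 7; 7 8]
y = z − H·x̄ = [23]
S = H·P̄·Hᵀ + R = [154]
K = P̄·Hᵀ·S⁻¹ = [-51/154; -3/22]
x' = x̄ + K·y = [59/154, -25/22]
P' = (I − K·H)·P̄ = [17/154 1/22; 1/22 113/22]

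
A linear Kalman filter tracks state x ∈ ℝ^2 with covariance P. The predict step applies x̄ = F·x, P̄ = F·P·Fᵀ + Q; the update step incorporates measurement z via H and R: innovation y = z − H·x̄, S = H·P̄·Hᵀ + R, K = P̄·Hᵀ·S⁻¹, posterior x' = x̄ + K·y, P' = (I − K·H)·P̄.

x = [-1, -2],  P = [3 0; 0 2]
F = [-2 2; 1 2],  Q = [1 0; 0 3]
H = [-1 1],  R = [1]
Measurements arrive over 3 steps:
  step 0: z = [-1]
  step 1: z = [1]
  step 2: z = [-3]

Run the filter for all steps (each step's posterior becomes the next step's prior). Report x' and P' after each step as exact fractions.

step 0: x̄ = F·x = [-2, -5]
step 0: P̄ = F·P·Fᵀ + Q = [21 2; 2 14]
step 0: y = z − H·x̄ = [2]
step 0: S = H·P̄·Hᵀ + R = [32]
step 0: K = P̄·Hᵀ·S⁻¹ = [-19/32; 3/8]
step 0: x' = x̄ + K·y = [-51/16, -17/4]
step 0: P' = (I − K·H)·P̄ = [311/32 73/8; 73/8 19/2]
step 1: x̄ = F·x = [-17/8, -187/16]
step 1: P̄ = F·P·Fᵀ + Q = [39/8 5/16; 5/16 2791/32]
step 1: y = z − H·x̄ = [169/16]
step 1: S = H·P̄·Hᵀ + R = [2959/32]
step 1: K = P̄·Hᵀ·S⁻¹ = [-146/2959; 2781/2959]
step 1: x' = x̄ + K·y = [-7830/2959, -5209/2959]
step 1: P' = (I − K·H)·P̄ = [13759/2959 13613/2959; 13613/2959 16394/2959]
step 2: x̄ = F·x = [5242/2959, -18248/2959]
step 2: P̄ = F·P·Fᵀ + Q = [14667/2959 10832/2959; 10832/2959 142664/2959]
step 2: y = z − H·x̄ = [14613/2959]
step 2: S = H·P̄·Hᵀ + R = [138626/2959]
step 2: K = P̄·Hᵀ·S⁻¹ = [-3835/138626; 65916/69313]
step 2: x' = x̄ + K·y = [226643/138626, -101924/69313]
step 2: P' = (I − K·H)·P̄ = [682163/138626 339164/69313; 339164/69313 405080/69313]

step 0: x' = [-51/16, -17/4], P' = [311/32 73/8; 73/8 19/2]
step 1: x' = [-7830/2959, -5209/2959], P' = [13759/2959 13613/2959; 13613/2959 16394/2959]
step 2: x' = [226643/138626, -101924/69313], P' = [682163/138626 339164/69313; 339164/69313 405080/69313]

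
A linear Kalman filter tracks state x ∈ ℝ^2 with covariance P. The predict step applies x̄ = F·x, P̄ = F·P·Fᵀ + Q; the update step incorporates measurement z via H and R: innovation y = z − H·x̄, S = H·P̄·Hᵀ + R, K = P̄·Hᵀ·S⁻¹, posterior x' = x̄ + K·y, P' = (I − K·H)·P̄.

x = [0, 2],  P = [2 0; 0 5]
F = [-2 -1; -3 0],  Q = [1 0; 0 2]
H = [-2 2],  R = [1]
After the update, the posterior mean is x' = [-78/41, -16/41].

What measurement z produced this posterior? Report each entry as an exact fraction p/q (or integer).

x̄ = F·x = [-2, 0]
P̄ = F·P·Fᵀ + Q = [14 12; 12 20]
S = H·P̄·Hᵀ + R = [41]
K = P̄·Hᵀ·S⁻¹ = [-4/41; 16/41]
x' − x̄ = [4/41, -16/41] = K·y
y = (KᵀK)⁻¹·Kᵀ·(x' − x̄) = [-1]
z = y + H·x̄ = [-1] + [4] = [3]

z = [3]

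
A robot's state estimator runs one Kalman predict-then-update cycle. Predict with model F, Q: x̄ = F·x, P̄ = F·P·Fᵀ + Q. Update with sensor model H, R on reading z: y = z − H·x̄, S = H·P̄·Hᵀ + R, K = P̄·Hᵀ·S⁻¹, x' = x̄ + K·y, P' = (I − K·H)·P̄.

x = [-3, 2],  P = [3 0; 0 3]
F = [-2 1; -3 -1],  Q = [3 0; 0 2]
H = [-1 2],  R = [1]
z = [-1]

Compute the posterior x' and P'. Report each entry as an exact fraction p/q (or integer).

x' = [204/29, 266/87]
P' = [474/29 239/29; 239/29 383/87]

x̄ = F·x = [8, 7]
P̄ = F·P·Fᵀ + Q = [18 15; 15 32]
y = z − H·x̄ = [-7]
S = H·P̄·Hᵀ + R = [87]
K = P̄·Hᵀ·S⁻¹ = [4/29; 49/87]
x' = x̄ + K·y = [204/29, 266/87]
P' = (I − K·H)·P̄ = [474/29 239/29; 239/29 383/87]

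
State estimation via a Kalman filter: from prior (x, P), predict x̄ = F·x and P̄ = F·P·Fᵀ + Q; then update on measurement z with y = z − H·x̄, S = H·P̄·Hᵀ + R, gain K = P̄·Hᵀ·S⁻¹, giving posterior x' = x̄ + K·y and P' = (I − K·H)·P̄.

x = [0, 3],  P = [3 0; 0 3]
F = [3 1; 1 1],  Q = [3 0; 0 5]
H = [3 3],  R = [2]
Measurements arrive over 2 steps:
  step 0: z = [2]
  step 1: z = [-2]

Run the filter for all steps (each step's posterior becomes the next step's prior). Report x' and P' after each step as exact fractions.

step 0: x̄ = F·x = [3, 3]
step 0: P̄ = F·P·Fᵀ + Q = [33 12; 12 11]
step 0: y = z − H·x̄ = [-16]
step 0: S = H·P̄·Hᵀ + R = [614]
step 0: K = P̄·Hᵀ·S⁻¹ = [135/614; 69/614]
step 0: x' = x̄ + K·y = [-159/307, 369/307]
step 0: P' = (I − K·H)·P̄ = [2037/614 -1947/614; -1947/614 1993/614]
step 1: x̄ = F·x = [-108/307, 210/307]
step 1: P̄ = F·P·Fᵀ + Q = [5243/307 158/307; 158/307 1603/307]
step 1: y = z − H·x̄ = [-920/307]
step 1: S = H·P̄·Hᵀ + R = [65072/307]
step 1: K = P̄·Hᵀ·S⁻¹ = [16203/65072; 5283/65072]
step 1: x' = x̄ + K·y = [-8931/8134, 3585/8134]
step 1: P' = (I − K·H)·P̄ = [256141/65072 -245339/65072; -245339/65072 248861/65072]

step 0: x' = [-159/307, 369/307], P' = [2037/614 -1947/614; -1947/614 1993/614]
step 1: x' = [-8931/8134, 3585/8134], P' = [256141/65072 -245339/65072; -245339/65072 248861/65072]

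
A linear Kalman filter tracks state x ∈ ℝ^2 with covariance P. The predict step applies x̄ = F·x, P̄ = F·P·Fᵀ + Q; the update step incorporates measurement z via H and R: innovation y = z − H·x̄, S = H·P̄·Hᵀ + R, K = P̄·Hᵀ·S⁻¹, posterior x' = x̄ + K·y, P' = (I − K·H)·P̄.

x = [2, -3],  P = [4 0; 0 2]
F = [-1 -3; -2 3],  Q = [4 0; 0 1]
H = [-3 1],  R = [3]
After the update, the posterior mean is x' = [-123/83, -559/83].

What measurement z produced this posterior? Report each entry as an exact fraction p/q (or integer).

z = [-2]

x̄ = F·x = [7, -13]
P̄ = F·P·Fᵀ + Q = [26 -10; -10 35]
S = H·P̄·Hᵀ + R = [332]
K = P̄·Hᵀ·S⁻¹ = [-22/83; 65/332]
x' − x̄ = [-704/83, 520/83] = K·y
y = (KᵀK)⁻¹·Kᵀ·(x' − x̄) = [32]
z = y + H·x̄ = [32] + [-34] = [-2]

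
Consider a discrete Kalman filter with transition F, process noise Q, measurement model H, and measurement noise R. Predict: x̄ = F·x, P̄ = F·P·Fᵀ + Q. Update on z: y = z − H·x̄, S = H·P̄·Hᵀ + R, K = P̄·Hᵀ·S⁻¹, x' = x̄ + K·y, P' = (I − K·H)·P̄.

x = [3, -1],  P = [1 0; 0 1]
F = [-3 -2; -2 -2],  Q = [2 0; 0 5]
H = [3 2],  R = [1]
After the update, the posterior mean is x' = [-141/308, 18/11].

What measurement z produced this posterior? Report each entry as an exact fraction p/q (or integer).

z = [2]

x̄ = F·x = [-7, -4]
P̄ = F·P·Fᵀ + Q = [15 10; 10 13]
S = H·P̄·Hᵀ + R = [308]
K = P̄·Hᵀ·S⁻¹ = [65/308; 2/11]
x' − x̄ = [2015/308, 62/11] = K·y
y = (KᵀK)⁻¹·Kᵀ·(x' − x̄) = [31]
z = y + H·x̄ = [31] + [-29] = [2]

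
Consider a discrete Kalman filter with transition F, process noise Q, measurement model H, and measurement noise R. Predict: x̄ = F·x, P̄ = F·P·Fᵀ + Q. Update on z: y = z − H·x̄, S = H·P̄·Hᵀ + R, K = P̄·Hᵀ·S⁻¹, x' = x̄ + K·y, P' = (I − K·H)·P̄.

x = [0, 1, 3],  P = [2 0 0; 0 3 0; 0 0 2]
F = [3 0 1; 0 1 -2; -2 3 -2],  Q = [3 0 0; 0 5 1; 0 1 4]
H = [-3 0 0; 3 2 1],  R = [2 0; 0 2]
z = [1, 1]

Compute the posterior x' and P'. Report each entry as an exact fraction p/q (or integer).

x' = [-9099/33607, -5595/4801, 134444/33607]
P' = [7358/33607 -772/4801 -11086/33607; -772/4801 11012/4801 -16976/4801; -11086/33607 -16976/4801 298512/33607]

x̄ = F·x = [3, -5, -3]
P̄ = F·P·Fᵀ + Q = [23 -4 -16; -4 16 18; -16 18 47]
y = z − H·x̄ = [10, 5]
S = H·P̄·Hᵀ + R = [209 -135; -135 248]
K = P̄·Hᵀ·S⁻¹ = [-11037/33607 90/33607; 1158/4801 1366/4801; 16629/33607 13795/33607]
x' = x̄ + K·y = [-9099/33607, -5595/4801, 134444/33607]
P' = (I − K·H)·P̄ = [7358/33607 -772/4801 -11086/33607; -772/4801 11012/4801 -16976/4801; -11086/33607 -16976/4801 298512/33607]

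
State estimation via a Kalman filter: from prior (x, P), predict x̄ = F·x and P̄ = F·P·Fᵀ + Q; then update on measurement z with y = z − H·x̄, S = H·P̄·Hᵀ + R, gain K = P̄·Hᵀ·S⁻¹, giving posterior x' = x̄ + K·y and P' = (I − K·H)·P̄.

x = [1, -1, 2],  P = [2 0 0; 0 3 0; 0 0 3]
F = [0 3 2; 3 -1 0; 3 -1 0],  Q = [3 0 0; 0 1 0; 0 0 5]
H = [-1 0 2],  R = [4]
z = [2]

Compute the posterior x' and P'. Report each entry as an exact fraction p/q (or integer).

x' = [81/31, 163/62, 439/186]
P' = [702/31 231/31 331/31; 231/31 497/62 265/62; 331/31 265/62 1115/186]

x̄ = F·x = [1, 4, 4]
P̄ = F·P·Fᵀ + Q = [42 -9 -9; -9 22 21; -9 21 26]
y = z − H·x̄ = [-5]
S = H·P̄·Hᵀ + R = [186]
K = P̄·Hᵀ·S⁻¹ = [-10/31; 17/62; 61/186]
x' = x̄ + K·y = [81/31, 163/62, 439/186]
P' = (I − K·H)·P̄ = [702/31 231/31 331/31; 231/31 497/62 265/62; 331/31 265/62 1115/186]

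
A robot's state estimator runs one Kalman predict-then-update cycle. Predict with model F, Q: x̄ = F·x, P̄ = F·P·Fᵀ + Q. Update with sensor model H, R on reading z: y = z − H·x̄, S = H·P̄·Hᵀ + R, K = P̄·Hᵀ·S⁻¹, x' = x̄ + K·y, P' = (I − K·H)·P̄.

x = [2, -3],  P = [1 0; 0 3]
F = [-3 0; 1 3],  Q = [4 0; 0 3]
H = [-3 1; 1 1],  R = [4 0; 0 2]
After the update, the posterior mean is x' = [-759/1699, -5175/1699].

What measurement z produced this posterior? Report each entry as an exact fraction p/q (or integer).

z = [-2, -3]

x̄ = F·x = [-6, -7]
P̄ = F·P·Fᵀ + Q = [13 -3; -3 31]
S = H·P̄·Hᵀ + R = [170 -2; -2 40]
K = P̄·Hᵀ·S⁻¹ = [-415/1699 404/1699; 414/1699 1210/1699]
x' − x̄ = [9435/1699, 6718/1699] = K·y
y = (KᵀK)⁻¹·Kᵀ·(x' − x̄) = [-13, 10]
z = y + H·x̄ = [-13, 10] + [11, -13] = [-2, -3]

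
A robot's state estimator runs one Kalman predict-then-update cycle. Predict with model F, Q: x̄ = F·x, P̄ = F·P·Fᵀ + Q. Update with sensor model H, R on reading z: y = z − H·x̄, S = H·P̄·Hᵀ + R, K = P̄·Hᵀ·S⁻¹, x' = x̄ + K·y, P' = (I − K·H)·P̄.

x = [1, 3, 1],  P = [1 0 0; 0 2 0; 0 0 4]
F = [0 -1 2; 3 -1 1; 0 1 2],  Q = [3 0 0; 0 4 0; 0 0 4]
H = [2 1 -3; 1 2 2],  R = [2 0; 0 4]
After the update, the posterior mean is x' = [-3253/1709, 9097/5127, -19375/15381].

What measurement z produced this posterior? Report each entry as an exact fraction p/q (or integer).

x̄ = F·x = [-1, 1, 5]
P̄ = F·P·Fᵀ + Q = [21 10 14; 10 19 6; 14 6 22]
S = H·P̄·Hᵀ + R = [139 -12; -12 333]
K = P̄·Hᵀ·S⁻¹ = [154/1709 1079/5127; 857/5127 2864/15381; -3272/15381 9346/46143]
x' − x̄ = [-1544/1709, 3970/5127, -96280/15381] = K·y
y = (KᵀK)⁻¹·Kᵀ·(x' − x̄) = [18, -12]
z = y + H·x̄ = [18, -12] + [-16, 11] = [2, -1]

z = [2, -1]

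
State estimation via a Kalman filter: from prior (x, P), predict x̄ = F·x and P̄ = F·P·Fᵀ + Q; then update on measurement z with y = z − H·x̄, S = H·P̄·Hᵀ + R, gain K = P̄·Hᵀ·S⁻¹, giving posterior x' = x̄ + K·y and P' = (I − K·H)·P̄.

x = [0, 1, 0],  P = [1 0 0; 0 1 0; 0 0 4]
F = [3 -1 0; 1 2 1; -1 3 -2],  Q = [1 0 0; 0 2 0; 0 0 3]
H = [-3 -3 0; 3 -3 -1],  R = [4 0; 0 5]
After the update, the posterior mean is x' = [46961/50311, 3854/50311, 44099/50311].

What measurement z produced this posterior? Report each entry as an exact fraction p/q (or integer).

x̄ = F·x = [-1, 2, 3]
P̄ = F·P·Fᵀ + Q = [11 1 -6; 1 11 -3; -6 -3 29]
S = H·P̄·Hᵀ + R = [220 -27; -27 232]
K = P̄·Hᵀ·S⁻¹ = [-7380/50311 6948/50311; -9081/50311 -6912/50311; 5238/50311 -7631/50311]
x' − x̄ = [97272/50311, -96768/50311, -106834/50311] = K·y
y = (KᵀK)⁻¹·Kᵀ·(x' − x̄) = [0, 14]
z = y + H·x̄ = [0, 14] + [-3, -12] = [-3, 2]

z = [-3, 2]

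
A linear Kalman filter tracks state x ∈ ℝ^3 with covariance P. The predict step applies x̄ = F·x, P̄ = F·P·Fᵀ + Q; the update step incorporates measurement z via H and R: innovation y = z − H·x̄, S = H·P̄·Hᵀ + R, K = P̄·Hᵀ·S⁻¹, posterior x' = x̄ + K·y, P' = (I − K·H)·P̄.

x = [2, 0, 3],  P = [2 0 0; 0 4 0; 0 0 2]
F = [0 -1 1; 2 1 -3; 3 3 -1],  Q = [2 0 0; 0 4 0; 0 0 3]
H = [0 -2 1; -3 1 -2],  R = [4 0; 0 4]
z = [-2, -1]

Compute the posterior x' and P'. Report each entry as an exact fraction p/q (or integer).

x̄ = F·x = [3, -5, 3]
P̄ = F·P·Fᵀ + Q = [8 -10 -14; -10 34 30; -14 30 59]
y = z − H·x̄ = [-15, 19]
S = H·P̄·Hᵀ + R = [79 -54; -54 118]
K = P̄·Hᵀ·S⁻¹ = [192/3203 -75/3203; -2134/3203 -868/3203; -1301/3203 -1844/3203]
x' = x̄ + K·y = [5304/3203, -497/3203, -5912/3203]
P' = (I − K·H)·P̄ = [24022/3203 -24434/3203 -48100/3203; -24434/3203 31282/3203 54028/3203; -48100/3203 54028/3203 102852/3203]

x' = [5304/3203, -497/3203, -5912/3203]
P' = [24022/3203 -24434/3203 -48100/3203; -24434/3203 31282/3203 54028/3203; -48100/3203 54028/3203 102852/3203]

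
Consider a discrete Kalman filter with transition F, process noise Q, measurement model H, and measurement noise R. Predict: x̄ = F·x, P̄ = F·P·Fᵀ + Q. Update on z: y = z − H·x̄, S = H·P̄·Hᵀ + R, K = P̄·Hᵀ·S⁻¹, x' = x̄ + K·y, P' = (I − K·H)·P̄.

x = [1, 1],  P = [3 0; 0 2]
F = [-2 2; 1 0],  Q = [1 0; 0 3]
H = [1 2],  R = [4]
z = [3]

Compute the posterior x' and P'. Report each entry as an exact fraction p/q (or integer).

x' = [9/25, 31/25]
P' = [444/25 -204/25; -204/25 114/25]

x̄ = F·x = [0, 1]
P̄ = F·P·Fᵀ + Q = [21 -6; -6 6]
y = z − H·x̄ = [1]
S = H·P̄·Hᵀ + R = [25]
K = P̄·Hᵀ·S⁻¹ = [9/25; 6/25]
x' = x̄ + K·y = [9/25, 31/25]
P' = (I − K·H)·P̄ = [444/25 -204/25; -204/25 114/25]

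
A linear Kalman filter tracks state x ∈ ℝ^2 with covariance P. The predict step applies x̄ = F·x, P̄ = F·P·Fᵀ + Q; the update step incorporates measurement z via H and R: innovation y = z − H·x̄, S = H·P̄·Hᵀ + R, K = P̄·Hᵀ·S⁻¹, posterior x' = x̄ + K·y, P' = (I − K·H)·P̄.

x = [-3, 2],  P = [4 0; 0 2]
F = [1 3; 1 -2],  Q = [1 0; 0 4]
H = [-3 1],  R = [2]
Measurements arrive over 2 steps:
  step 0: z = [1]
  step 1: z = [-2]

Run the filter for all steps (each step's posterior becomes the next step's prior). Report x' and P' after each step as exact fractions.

step 0: x' = [-70/39, -1231/273], P' = [50/39 128/39; 128/39 2768/273]
step 1: x' = [2388/6227, -4796/6227], P' = [208504/379847 409322/379847; 409322/379847 1337998/379847]

step 0: x̄ = F·x = [3, -7]
step 0: P̄ = F·P·Fᵀ + Q = [23 -8; -8 16]
step 0: y = z − H·x̄ = [17]
step 0: S = H·P̄·Hᵀ + R = [273]
step 0: K = P̄·Hᵀ·S⁻¹ = [-11/39; 40/273]
step 0: x' = x̄ + K·y = [-70/39, -1231/273]
step 0: P' = (I − K·H)·P̄ = [50/39 128/39; 128/39 2768/273]
step 1: x̄ = F·x = [-4183/273, 1972/273]
step 1: P̄ = F·P·Fᵀ + Q = [30911/273 -15362/273; -15362/273 8930/273]
step 1: y = z − H·x̄ = [-1159/21]
step 1: S = H·P̄·Hᵀ + R = [29219/21]
step 1: K = P̄·Hᵀ·S⁻¹ = [-8315/29219; 4232/29219]
step 1: x' = x̄ + K·y = [2388/6227, -4796/6227]
step 1: P' = (I − K·H)·P̄ = [208504/379847 409322/379847; 409322/379847 1337998/379847]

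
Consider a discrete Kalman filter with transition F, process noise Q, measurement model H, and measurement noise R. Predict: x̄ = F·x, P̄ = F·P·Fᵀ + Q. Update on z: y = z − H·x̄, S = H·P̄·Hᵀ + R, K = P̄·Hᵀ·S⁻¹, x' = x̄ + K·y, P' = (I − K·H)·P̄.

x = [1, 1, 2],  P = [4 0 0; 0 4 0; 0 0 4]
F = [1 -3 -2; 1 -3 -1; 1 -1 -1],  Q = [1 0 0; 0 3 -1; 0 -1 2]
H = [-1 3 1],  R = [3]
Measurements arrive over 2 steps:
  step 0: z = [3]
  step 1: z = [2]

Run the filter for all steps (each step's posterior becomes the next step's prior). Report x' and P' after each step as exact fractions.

step 0: x̄ = F·x = [-6, -4, -2]
step 0: P̄ = F·P·Fᵀ + Q = [57 48 24; 48 47 19; 24 19 14]
step 0: y = z − H·x̄ = [11]
step 0: S = H·P̄·Hᵀ + R = [275]
step 0: K = P̄·Hᵀ·S⁻¹ = [111/275; 112/275; 47/275]
step 0: x' = x̄ + K·y = [-39/25, 12/25, -3/25]
step 0: P' = (I − K·H)·P̄ = [3354/275 768/275 1383/275; 768/275 381/275 -39/275; 1383/275 -39/275 1641/275]
step 1: x̄ = F·x = [-69/25, -72/25, -48/25]
step 1: P̄ = F·P·Fᵀ + Q = [274/25 87/25 33/25; 87/25 1641/275 -131/275; 33/25 -131/275 1546/275]
step 1: y = z − H·x̄ = [49/5]
step 1: S = H·P̄·Hᵀ + R = [516/11]
step 1: K = P̄·Hᵀ·S⁻¹ = [11/645; 767/2580; 79/1290]
step 1: x' = x̄ + K·y = [-8362/3225, 431/12900, -8513/6450]
step 1: P' = (I − K·H)·P̄ = [35302/3225 10456/3225 4099/3225; 10456/3225 23497/12900 -8581/6450; 4099/3225 -8581/6450 17563/3225]

step 0: x' = [-39/25, 12/25, -3/25], P' = [3354/275 768/275 1383/275; 768/275 381/275 -39/275; 1383/275 -39/275 1641/275]
step 1: x' = [-8362/3225, 431/12900, -8513/6450], P' = [35302/3225 10456/3225 4099/3225; 10456/3225 23497/12900 -8581/6450; 4099/3225 -8581/6450 17563/3225]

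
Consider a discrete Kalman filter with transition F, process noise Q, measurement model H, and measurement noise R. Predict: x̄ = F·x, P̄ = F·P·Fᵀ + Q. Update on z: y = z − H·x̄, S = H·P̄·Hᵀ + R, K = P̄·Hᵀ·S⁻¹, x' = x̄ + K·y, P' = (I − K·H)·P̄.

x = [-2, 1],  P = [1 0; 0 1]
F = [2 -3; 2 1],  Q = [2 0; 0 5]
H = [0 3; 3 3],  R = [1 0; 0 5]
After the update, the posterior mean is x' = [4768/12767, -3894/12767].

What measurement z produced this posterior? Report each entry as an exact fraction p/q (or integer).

z = [-1, 1]

x̄ = F·x = [-7, -3]
P̄ = F·P·Fᵀ + Q = [15 1; 1 10]
S = H·P̄·Hᵀ + R = [91 99; 99 248]
K = P̄·Hᵀ·S⁻¹ = [-4008/12767 4071/12767; 4173/12767 33/12767]
x' − x̄ = [94137/12767, 34407/12767] = K·y
y = (KᵀK)⁻¹·Kᵀ·(x' − x̄) = [8, 31]
z = y + H·x̄ = [8, 31] + [-9, -30] = [-1, 1]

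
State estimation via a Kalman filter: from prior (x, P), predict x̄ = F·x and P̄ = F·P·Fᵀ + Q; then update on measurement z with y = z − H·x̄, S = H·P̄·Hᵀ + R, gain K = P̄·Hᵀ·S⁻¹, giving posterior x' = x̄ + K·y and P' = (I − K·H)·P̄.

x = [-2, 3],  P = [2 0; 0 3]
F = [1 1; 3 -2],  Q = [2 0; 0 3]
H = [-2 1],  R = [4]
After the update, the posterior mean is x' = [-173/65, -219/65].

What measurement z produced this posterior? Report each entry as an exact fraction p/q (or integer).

x̄ = F·x = [1, -12]
P̄ = F·P·Fᵀ + Q = [7 0; 0 33]
S = H·P̄·Hᵀ + R = [65]
K = P̄·Hᵀ·S⁻¹ = [-14/65; 33/65]
x' − x̄ = [-238/65, 561/65] = K·y
y = (KᵀK)⁻¹·Kᵀ·(x' − x̄) = [17]
z = y + H·x̄ = [17] + [-14] = [3]

z = [3]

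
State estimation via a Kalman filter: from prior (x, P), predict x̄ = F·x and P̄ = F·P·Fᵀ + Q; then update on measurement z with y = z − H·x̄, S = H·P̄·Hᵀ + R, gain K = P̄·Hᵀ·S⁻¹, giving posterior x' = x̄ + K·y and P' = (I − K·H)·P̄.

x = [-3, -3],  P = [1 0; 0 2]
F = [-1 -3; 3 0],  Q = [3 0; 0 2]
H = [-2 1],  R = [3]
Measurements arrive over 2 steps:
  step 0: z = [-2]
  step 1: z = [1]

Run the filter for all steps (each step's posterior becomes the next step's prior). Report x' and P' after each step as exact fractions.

step 0: x̄ = F·x = [12, -9]
step 0: P̄ = F·P·Fᵀ + Q = [22 -3; -3 11]
step 0: y = z − H·x̄ = [31]
step 0: S = H·P̄·Hᵀ + R = [114]
step 0: K = P̄·Hᵀ·S⁻¹ = [-47/114; 17/114]
step 0: x' = x̄ + K·y = [-89/114, -499/114]
step 0: P' = (I − K·H)·P̄ = [299/114 457/114; 457/114 965/114]
step 1: x̄ = F·x = [793/57, -89/38]
step 1: P̄ = F·P·Fᵀ + Q = [6034/57 -835/19; -835/19 973/38]
step 1: y = z − H·x̄ = [187/6]
step 1: S = H·P̄·Hᵀ + R = [3767/6]
step 1: K = P̄·Hᵀ·S⁻¹ = [-1534/3767; 681/3767]
step 1: x' = x̄ + K·y = [87360/71573, 235634/71573]
step 1: P' = (I − K·H)·P̄ = [125032/71573 162626/71573; 162626/71573 364069/71573]

step 0: x' = [-89/114, -499/114], P' = [299/114 457/114; 457/114 965/114]
step 1: x' = [87360/71573, 235634/71573], P' = [125032/71573 162626/71573; 162626/71573 364069/71573]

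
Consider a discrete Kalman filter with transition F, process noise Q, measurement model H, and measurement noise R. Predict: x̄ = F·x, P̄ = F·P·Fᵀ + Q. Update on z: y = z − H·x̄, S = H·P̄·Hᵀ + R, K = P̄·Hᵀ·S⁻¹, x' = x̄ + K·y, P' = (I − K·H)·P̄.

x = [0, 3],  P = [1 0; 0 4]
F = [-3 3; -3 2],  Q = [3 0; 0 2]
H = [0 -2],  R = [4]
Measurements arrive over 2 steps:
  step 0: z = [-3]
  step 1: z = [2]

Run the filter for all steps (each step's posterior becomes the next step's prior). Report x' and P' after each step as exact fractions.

step 0: x' = [207/56, 93/56], P' = [255/28 33/28; 33/28 27/28]
step 1: x' = [339/1394, -4561/4182], P' = [4656/697 654/697; 654/697 2063/2091]

step 0: x̄ = F·x = [9, 6]
step 0: P̄ = F·P·Fᵀ + Q = [48 33; 33 27]
step 0: y = z − H·x̄ = [9]
step 0: S = H·P̄·Hᵀ + R = [112]
step 0: K = P̄·Hᵀ·S⁻¹ = [-33/56; -27/56]
step 0: x' = x̄ + K·y = [207/56, 93/56]
step 0: P' = (I − K·H)·P̄ = [255/28 33/28; 33/28 27/28]
step 1: x̄ = F·x = [-171/28, -435/56]
step 1: P̄ = F·P·Fᵀ + Q = [507/7 981/14; 981/14 2063/28]
step 1: y = z − H·x̄ = [-379/28]
step 1: S = H·P̄·Hᵀ + R = [2091/7]
step 1: K = P̄·Hᵀ·S⁻¹ = [-327/697; -2063/4182]
step 1: x' = x̄ + K·y = [339/1394, -4561/4182]
step 1: P' = (I − K·H)·P̄ = [4656/697 654/697; 654/697 2063/2091]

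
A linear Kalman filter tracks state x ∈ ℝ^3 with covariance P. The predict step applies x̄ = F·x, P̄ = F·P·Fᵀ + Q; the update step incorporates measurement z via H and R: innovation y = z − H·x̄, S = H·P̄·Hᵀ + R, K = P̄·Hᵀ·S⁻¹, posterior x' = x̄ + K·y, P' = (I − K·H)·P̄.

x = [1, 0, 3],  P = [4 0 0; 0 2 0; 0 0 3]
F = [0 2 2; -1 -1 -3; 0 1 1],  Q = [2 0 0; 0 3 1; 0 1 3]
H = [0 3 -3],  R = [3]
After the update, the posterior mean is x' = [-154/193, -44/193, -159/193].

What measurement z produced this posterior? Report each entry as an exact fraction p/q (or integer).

x̄ = F·x = [6, -10, 3]
P̄ = F·P·Fᵀ + Q = [22 -22 10; -22 36 -10; 10 -10 8]
S = H·P̄·Hᵀ + R = [579]
K = P̄·Hᵀ·S⁻¹ = [-32/193; 46/193; -18/193]
x' − x̄ = [-1312/193, 1886/193, -738/193] = K·y
y = (KᵀK)⁻¹·Kᵀ·(x' − x̄) = [41]
z = y + H·x̄ = [41] + [-39] = [2]

z = [2]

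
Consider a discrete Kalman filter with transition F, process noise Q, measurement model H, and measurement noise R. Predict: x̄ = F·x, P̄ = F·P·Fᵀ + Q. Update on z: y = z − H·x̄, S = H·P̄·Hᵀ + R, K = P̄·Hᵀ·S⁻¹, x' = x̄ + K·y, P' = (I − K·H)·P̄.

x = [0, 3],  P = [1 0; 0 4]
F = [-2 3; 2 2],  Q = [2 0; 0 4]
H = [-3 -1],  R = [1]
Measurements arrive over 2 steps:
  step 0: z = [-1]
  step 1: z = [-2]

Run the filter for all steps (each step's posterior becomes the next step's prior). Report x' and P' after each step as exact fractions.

step 0: x̄ = F·x = [9, 6]
step 0: P̄ = F·P·Fᵀ + Q = [42 20; 20 24]
step 0: y = z − H·x̄ = [32]
step 0: S = H·P̄·Hᵀ + R = [523]
step 0: K = P̄·Hᵀ·S⁻¹ = [-146/523; -84/523]
step 0: x' = x̄ + K·y = [35/523, 450/523]
step 0: P' = (I − K·H)·P̄ = [650/523 -1804/523; -1804/523 5496/523]
step 1: x̄ = F·x = [1280/523, 970/523]
step 1: P̄ = F·P·Fᵀ + Q = [74758/523 26768/523; 26768/523 12244/523]
step 1: y = z − H·x̄ = [3764/523]
step 1: S = H·P̄·Hᵀ + R = [846197/523]
step 1: K = P̄·Hᵀ·S⁻¹ = [-22822/76927; -92548/846197]
step 1: x' = x̄ + K·y = [24024/76927, 903366/846197]
step 1: P' = (I − K·H)·P̄ = [41354/76927 -101240/76927; -101240/76927 3433468/846197]

step 0: x' = [35/523, 450/523], P' = [650/523 -1804/523; -1804/523 5496/523]
step 1: x' = [24024/76927, 903366/846197], P' = [41354/76927 -101240/76927; -101240/76927 3433468/846197]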